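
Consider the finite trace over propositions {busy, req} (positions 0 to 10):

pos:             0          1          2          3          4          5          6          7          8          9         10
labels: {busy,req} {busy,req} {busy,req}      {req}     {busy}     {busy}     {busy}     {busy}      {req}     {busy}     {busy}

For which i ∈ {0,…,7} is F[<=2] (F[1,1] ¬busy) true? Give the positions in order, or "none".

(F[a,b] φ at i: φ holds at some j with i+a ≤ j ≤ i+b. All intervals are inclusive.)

0, 1, 2, 5, 6, 7

Evaluate at each i in [0,7]:
  i=0: ✓ (witness j=2)
  i=1: ✓ (witness j=2)
  i=2: ✓ (witness j=2)
  i=3: ✗ (none in [3,5])
  i=4: ✗ (none in [4,6])
  i=5: ✓ (witness j=7)
  i=6: ✓ (witness j=7)
  i=7: ✓ (witness j=7)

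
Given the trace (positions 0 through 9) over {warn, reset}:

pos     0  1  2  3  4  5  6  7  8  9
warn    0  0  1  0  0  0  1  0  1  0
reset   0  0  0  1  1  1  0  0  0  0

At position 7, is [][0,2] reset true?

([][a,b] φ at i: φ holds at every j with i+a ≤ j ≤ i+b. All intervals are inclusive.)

Check reset at every j in [7,9]:
  j=7: false
  j=8: false
  j=9: false
Fails at j=7 → formula fails.

False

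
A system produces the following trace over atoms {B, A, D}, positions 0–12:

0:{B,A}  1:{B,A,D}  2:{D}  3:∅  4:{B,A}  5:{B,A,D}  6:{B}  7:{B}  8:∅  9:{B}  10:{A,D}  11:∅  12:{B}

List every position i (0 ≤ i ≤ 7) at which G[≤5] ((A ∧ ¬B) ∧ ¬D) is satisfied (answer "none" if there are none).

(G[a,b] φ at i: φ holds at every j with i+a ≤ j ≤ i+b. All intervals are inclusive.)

Evaluate at each i in [0,7]:
  i=0: ✗ (fails at j=0)
  i=1: ✗ (fails at j=1)
  i=2: ✗ (fails at j=2)
  i=3: ✗ (fails at j=3)
  i=4: ✗ (fails at j=4)
  i=5: ✗ (fails at j=5)
  i=6: ✗ (fails at j=6)
  i=7: ✗ (fails at j=7)

none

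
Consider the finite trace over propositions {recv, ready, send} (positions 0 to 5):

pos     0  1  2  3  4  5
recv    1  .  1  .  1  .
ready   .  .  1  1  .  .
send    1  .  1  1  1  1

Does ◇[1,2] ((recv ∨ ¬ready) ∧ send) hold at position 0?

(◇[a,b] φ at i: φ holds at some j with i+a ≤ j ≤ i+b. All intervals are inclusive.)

Holds

Check ((recv ∨ ¬ready) ∧ send) at each j in [1,2]:
  j=1: false
  j=2: true
Found at j=2 → formula holds.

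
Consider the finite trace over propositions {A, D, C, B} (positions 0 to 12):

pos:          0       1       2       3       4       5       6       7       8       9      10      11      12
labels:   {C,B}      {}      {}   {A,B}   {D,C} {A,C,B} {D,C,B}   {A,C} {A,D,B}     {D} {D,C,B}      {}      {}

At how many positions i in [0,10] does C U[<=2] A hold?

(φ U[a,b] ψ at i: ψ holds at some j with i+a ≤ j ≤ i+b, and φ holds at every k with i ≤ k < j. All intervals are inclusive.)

Evaluate at each i in [0,10]:
  i=0: ✗ (no rhs in [0,2])
  i=1: ✗ (lhs fails at k=1 before rhs at j=3)
  i=2: ✗ (lhs fails at k=2 before rhs at j=3)
  i=3: ✓ (rhs at j=3)
  i=4: ✓ (rhs at j=5; lhs holds on [4,4])
  i=5: ✓ (rhs at j=5)
  i=6: ✓ (rhs at j=7; lhs holds on [6,6])
  i=7: ✓ (rhs at j=7)
  i=8: ✓ (rhs at j=8)
  i=9: ✗ (no rhs in [9,11])
  i=10: ✗ (no rhs in [10,12])
Positions where it holds: {3, 4, 5, 6, 7, 8} → 6.

6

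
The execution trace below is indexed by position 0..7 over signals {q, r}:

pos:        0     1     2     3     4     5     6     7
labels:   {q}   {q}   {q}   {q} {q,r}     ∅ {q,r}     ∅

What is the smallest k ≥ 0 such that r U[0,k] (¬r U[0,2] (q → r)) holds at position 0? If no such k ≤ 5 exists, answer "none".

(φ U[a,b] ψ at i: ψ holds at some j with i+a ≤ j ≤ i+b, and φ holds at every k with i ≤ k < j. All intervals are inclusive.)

none

Need earliest j ≥ 0 with (¬r U[0,2] (q → r)), and r at every k in [0,j-1].
  j=0: rhs fails.
  j=1: rhs fails.
  j=2: rhs holds but lhs fails at k=0.
  j=3: rhs holds but lhs fails at k=0.
  j=4: rhs holds but lhs fails at k=0.
  j=5: rhs holds but lhs fails at k=0.
No witness within the range → none.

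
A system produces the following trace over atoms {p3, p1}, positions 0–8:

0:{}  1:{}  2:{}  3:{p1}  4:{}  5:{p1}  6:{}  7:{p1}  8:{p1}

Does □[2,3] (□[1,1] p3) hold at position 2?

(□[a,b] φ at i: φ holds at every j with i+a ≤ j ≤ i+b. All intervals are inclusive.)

Check □[1,1] p3 at every j in [4,5]:
  j=4: fails at 5
  j=5: fails at 6
Fails at j=4 → formula fails.

False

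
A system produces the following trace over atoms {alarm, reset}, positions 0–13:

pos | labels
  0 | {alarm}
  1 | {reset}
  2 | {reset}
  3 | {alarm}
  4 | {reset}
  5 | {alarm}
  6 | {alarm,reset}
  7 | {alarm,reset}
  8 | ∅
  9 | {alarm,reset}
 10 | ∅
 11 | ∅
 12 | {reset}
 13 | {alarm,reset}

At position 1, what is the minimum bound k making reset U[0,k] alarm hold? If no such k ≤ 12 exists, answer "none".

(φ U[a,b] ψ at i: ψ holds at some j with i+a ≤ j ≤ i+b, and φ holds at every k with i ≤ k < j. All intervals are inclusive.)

Need earliest j ≥ 1 with alarm, and reset at every k in [1,j-1].
  j=1: rhs fails.
  j=2: rhs fails.
  j=3: rhs holds; lhs holds on [1,2]. k = 2.

2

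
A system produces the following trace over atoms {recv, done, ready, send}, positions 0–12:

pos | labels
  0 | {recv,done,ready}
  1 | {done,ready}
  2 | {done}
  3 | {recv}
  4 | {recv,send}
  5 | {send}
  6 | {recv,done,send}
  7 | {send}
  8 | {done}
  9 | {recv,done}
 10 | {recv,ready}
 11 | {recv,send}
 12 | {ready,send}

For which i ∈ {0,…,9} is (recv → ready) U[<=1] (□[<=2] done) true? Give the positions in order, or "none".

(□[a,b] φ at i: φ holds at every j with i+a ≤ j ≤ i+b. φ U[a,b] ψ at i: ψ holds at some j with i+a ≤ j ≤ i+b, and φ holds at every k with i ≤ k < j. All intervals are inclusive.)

Evaluate at each i in [0,9]:
  i=0: ✓ (rhs at j=0)
  i=1: ✗ (no rhs in [1,2])
  i=2: ✗ (no rhs in [2,3])
  i=3: ✗ (no rhs in [3,4])
  i=4: ✗ (no rhs in [4,5])
  i=5: ✗ (no rhs in [5,6])
  i=6: ✗ (no rhs in [6,7])
  i=7: ✗ (no rhs in [7,8])
  i=8: ✗ (no rhs in [8,9])
  i=9: ✗ (no rhs in [9,10])

0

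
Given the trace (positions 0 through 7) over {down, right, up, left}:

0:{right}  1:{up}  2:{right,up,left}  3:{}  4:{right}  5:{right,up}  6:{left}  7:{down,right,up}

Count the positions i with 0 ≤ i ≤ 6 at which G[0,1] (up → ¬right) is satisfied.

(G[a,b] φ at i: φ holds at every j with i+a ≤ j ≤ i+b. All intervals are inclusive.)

Evaluate at each i in [0,6]:
  i=0: ✓ (all of [0,1])
  i=1: ✗ (fails at j=2)
  i=2: ✗ (fails at j=2)
  i=3: ✓ (all of [3,4])
  i=4: ✗ (fails at j=5)
  i=5: ✗ (fails at j=5)
  i=6: ✗ (fails at j=7)
Positions where it holds: {0, 3} → 2.

2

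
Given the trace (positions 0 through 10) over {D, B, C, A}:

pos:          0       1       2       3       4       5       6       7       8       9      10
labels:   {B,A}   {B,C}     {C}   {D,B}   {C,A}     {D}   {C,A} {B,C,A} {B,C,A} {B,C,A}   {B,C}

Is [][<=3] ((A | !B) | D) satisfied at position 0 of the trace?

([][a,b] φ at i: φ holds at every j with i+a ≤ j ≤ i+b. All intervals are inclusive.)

No

Check ((A | !B) | D) at every j in [0,3]:
  j=0: true
  j=1: false
  j=2: true
  j=3: true
Fails at j=1 → formula fails.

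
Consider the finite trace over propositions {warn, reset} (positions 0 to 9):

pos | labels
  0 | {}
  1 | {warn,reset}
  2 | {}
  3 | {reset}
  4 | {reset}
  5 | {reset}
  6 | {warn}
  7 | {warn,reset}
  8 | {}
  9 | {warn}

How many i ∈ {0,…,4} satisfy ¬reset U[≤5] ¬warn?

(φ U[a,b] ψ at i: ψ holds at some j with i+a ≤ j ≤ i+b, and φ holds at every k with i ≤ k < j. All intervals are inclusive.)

Evaluate at each i in [0,4]:
  i=0: ✓ (rhs at j=0)
  i=1: ✗ (lhs fails at k=1 before rhs at j=2)
  i=2: ✓ (rhs at j=2)
  i=3: ✓ (rhs at j=3)
  i=4: ✓ (rhs at j=4)
Positions where it holds: {0, 2, 3, 4} → 4.

4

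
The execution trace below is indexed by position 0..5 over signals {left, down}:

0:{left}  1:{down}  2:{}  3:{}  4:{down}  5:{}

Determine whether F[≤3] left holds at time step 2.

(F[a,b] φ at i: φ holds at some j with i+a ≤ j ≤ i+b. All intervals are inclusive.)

Check left at each j in [2,5]:
  j=2: false
  j=3: false
  j=4: false
  j=5: false
No position in the window satisfies it → formula fails.

False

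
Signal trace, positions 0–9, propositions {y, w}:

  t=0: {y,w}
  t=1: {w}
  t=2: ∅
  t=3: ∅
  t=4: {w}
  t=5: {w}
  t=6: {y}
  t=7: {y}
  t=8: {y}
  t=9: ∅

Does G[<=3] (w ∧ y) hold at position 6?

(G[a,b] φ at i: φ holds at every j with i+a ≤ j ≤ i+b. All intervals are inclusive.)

Check (w ∧ y) at every j in [6,9]:
  j=6: false
  j=7: false
  j=8: false
  j=9: false
Fails at j=6 → formula fails.

No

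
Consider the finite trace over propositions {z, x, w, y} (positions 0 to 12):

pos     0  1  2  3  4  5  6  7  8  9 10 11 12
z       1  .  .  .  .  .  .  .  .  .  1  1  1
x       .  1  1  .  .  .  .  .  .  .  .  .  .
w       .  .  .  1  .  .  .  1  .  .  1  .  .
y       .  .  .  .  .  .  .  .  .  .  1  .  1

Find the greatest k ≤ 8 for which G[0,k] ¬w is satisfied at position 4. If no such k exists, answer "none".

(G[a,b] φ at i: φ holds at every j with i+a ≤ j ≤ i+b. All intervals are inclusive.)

2

¬w must hold from j=4 onward; find where it first fails.
  j=4: holds
  j=5: holds
  j=6: holds
  j=7: fails
Holds on [4,6], so largest k = 2.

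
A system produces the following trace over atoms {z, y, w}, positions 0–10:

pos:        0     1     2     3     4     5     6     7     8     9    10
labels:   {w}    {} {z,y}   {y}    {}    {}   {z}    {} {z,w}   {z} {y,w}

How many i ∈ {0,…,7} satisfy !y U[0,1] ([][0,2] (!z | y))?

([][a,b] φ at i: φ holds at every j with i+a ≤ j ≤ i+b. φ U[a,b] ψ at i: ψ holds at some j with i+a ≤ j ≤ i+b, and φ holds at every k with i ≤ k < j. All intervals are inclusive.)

4

Evaluate at each i in [0,7]:
  i=0: ✓ (rhs at j=0)
  i=1: ✓ (rhs at j=1)
  i=2: ✓ (rhs at j=2)
  i=3: ✓ (rhs at j=3)
  i=4: ✗ (no rhs in [4,5])
  i=5: ✗ (no rhs in [5,6])
  i=6: ✗ (no rhs in [6,7])
  i=7: ✗ (no rhs in [7,8])
Positions where it holds: {0, 1, 2, 3} → 4.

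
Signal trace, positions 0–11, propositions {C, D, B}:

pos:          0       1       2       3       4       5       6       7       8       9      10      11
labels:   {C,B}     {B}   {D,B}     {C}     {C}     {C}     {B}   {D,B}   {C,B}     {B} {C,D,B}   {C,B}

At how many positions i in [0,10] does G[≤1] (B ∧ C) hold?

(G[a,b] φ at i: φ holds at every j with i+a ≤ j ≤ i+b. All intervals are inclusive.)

1

Evaluate at each i in [0,10]:
  i=0: ✗ (fails at j=1)
  i=1: ✗ (fails at j=1)
  i=2: ✗ (fails at j=2)
  i=3: ✗ (fails at j=3)
  i=4: ✗ (fails at j=4)
  i=5: ✗ (fails at j=5)
  i=6: ✗ (fails at j=6)
  i=7: ✗ (fails at j=7)
  i=8: ✗ (fails at j=9)
  i=9: ✗ (fails at j=9)
  i=10: ✓ (all of [10,11])
Positions where it holds: {10} → 1.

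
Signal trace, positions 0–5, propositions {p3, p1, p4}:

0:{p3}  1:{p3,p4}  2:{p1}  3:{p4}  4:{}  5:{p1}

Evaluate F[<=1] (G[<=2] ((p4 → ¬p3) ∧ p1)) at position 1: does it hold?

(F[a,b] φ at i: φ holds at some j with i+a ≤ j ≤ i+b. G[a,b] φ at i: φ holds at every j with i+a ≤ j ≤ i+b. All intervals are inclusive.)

False

Check G[<=2] ((p4 → ¬p3) ∧ p1) at each j in [1,2]:
  j=1: fails at 1
  j=2: fails at 3
No position in the window satisfies it → formula fails.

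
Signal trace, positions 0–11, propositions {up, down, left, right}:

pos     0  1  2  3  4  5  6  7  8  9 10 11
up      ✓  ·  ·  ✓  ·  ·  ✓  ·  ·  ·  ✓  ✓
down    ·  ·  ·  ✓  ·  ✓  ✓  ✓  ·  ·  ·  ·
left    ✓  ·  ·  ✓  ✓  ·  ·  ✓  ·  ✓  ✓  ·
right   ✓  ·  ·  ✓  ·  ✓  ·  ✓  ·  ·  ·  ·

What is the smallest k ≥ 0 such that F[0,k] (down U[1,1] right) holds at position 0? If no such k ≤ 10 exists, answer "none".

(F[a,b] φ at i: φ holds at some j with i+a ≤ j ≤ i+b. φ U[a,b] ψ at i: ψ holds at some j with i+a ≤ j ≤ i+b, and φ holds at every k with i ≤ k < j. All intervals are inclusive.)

Scan j = 0,1,… for (down U[1,1] right):
  j=0: fails
  j=1: fails
  j=2: fails
  j=3: fails
  j=4: fails
  j=5: fails
  j=6: holds
First hit at j=6, so smallest k = 6-0 = 6.

6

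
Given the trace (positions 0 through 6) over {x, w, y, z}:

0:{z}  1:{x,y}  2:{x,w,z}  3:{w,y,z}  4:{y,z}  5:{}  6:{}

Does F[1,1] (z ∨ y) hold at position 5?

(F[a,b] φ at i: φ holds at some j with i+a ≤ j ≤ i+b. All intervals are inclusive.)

Check (z ∨ y) at each j in [6,6]:
  j=6: false
No position in the window satisfies it → formula fails.

False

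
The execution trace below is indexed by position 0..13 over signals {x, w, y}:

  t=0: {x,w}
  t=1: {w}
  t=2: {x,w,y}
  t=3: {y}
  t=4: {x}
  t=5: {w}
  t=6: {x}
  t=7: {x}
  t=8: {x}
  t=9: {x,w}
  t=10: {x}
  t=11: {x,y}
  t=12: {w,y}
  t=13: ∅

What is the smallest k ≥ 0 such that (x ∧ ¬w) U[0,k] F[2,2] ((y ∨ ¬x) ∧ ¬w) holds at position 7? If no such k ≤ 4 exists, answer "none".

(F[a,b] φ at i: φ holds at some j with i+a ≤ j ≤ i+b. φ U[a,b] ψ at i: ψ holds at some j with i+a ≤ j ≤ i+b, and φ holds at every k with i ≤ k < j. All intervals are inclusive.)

Need earliest j ≥ 7 with F[2,2] ((y ∨ ¬x) ∧ ¬w), and (x ∧ ¬w) at every k in [7,j-1].
  j=7: rhs fails.
  j=8: rhs fails.
  j=9: rhs holds; lhs holds on [7,8]. k = 2.

2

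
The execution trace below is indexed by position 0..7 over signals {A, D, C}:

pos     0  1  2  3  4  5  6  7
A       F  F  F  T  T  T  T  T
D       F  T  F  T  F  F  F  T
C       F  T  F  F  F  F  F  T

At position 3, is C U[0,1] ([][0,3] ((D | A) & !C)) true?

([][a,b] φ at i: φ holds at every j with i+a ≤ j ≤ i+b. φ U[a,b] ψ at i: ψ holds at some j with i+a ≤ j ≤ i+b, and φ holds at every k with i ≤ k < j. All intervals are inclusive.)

Need some j in [3,4] with [][0,3] ((D | A) & !C), and C at every k in [3,j-1].
  j=3: [][0,3] ((D | A) & !C) holds; no prefix to check → satisfied.

Holds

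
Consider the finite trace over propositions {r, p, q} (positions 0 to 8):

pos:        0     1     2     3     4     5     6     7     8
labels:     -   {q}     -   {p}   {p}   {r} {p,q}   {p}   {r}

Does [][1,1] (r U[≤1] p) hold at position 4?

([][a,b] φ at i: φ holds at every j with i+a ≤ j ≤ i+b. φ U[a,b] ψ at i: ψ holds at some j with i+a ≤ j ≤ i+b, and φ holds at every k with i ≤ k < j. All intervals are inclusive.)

Holds

Check (r U[≤1] p) at every j in [5,5]:
  j=5: holds
All positions satisfy it → formula holds.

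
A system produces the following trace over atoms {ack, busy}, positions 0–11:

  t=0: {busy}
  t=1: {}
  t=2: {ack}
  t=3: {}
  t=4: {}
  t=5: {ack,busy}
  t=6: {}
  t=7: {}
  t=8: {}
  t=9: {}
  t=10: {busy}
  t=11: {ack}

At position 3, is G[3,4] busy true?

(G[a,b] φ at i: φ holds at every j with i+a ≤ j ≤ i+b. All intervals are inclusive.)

No

Check busy at every j in [6,7]:
  j=6: false
  j=7: false
Fails at j=6 → formula fails.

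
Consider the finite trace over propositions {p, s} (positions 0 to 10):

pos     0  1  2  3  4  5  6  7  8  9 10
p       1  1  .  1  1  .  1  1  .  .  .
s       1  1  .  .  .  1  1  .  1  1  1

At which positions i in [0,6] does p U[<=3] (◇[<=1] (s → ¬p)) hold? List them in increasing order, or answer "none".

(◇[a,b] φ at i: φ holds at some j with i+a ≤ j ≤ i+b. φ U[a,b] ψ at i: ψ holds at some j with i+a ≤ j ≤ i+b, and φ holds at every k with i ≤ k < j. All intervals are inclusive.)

0, 1, 2, 3, 4, 5, 6

Evaluate at each i in [0,6]:
  i=0: ✓ (rhs at j=1; lhs holds on [0,0])
  i=1: ✓ (rhs at j=1)
  i=2: ✓ (rhs at j=2)
  i=3: ✓ (rhs at j=3)
  i=4: ✓ (rhs at j=4)
  i=5: ✓ (rhs at j=5)
  i=6: ✓ (rhs at j=6)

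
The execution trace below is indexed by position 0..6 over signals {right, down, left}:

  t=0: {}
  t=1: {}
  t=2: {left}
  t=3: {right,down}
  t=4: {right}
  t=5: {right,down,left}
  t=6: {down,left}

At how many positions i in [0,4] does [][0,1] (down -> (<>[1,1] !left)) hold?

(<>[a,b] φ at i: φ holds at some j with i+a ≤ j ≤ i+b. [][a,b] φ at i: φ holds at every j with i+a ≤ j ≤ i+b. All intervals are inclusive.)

4

Evaluate at each i in [0,4]:
  i=0: ✓ (all of [0,1])
  i=1: ✓ (all of [1,2])
  i=2: ✓ (all of [2,3])
  i=3: ✓ (all of [3,4])
  i=4: ✗ (fails at j=5)
Positions where it holds: {0, 1, 2, 3} → 4.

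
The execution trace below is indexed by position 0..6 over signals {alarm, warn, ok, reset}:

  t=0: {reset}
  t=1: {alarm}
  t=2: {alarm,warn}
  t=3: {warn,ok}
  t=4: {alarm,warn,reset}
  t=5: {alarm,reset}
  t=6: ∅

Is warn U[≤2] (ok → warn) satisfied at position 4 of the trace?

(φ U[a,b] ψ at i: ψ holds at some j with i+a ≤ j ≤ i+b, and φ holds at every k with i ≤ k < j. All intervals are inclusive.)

Need some j in [4,6] with (ok → warn), and warn at every k in [4,j-1].
  j=4: (ok → warn) holds; no prefix to check → satisfied.

Holds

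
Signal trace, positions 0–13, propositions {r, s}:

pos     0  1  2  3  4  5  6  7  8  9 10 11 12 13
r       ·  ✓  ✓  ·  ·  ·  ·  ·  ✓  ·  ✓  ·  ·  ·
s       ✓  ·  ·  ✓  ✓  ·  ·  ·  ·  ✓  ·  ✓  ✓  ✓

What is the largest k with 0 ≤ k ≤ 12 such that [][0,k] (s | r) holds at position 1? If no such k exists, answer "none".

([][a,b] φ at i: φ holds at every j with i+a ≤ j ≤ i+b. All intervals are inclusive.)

(s | r) must hold from j=1 onward; find where it first fails.
  j=1: holds
  j=2: holds
  j=3: holds
  j=4: holds
  j=5: fails
Holds on [1,4], so largest k = 3.

3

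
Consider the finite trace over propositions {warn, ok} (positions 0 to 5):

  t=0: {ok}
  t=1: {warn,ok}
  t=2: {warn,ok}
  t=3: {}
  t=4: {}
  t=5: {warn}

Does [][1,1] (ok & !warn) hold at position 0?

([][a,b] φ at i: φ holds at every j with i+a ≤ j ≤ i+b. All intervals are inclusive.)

Check (ok & !warn) at every j in [1,1]:
  j=1: false
Fails at j=1 → formula fails.

No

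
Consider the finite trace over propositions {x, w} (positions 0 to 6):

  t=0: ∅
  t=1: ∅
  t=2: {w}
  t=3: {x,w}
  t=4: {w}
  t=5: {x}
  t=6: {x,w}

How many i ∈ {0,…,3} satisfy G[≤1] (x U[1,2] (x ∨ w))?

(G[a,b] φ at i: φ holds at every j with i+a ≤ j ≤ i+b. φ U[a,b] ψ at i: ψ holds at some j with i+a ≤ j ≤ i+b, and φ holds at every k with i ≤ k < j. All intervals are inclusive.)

0

Evaluate at each i in [0,3]:
  i=0: ✗ (fails at j=0)
  i=1: ✗ (fails at j=1)
  i=2: ✗ (fails at j=2)
  i=3: ✗ (fails at j=4)
Positions where it holds: {} → 0.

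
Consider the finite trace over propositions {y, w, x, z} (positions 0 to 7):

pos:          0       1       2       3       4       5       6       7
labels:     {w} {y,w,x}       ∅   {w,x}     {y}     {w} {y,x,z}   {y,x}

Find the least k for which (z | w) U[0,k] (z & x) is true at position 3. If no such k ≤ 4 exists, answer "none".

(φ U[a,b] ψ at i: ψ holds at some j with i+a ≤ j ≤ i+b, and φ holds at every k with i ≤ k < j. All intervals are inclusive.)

none

Need earliest j ≥ 3 with (z & x), and (z | w) at every k in [3,j-1].
  j=3: rhs fails.
  j=4: rhs fails.
  j=5: rhs fails.
  j=6: rhs holds but lhs fails at k=4.
  j=7: rhs fails.
No witness within the range → none.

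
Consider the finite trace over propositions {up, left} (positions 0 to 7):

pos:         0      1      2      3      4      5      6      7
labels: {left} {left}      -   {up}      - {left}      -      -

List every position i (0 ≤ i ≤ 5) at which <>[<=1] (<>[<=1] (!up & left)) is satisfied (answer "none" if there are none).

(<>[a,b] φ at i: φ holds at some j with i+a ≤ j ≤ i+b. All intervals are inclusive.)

Evaluate at each i in [0,5]:
  i=0: ✓ (witness j=0)
  i=1: ✓ (witness j=1)
  i=2: ✗ (none in [2,3])
  i=3: ✓ (witness j=4)
  i=4: ✓ (witness j=4)
  i=5: ✓ (witness j=5)

0, 1, 3, 4, 5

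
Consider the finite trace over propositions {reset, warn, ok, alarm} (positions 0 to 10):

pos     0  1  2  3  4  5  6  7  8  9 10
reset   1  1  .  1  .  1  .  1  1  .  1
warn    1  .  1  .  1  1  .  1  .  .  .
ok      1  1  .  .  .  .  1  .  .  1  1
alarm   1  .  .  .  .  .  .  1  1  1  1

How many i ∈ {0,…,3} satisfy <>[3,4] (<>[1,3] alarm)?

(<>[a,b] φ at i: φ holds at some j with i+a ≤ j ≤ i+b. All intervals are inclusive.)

Evaluate at each i in [0,3]:
  i=0: ✓ (witness j=4)
  i=1: ✓ (witness j=4)
  i=2: ✓ (witness j=5)
  i=3: ✓ (witness j=6)
Positions where it holds: {0, 1, 2, 3} → 4.

4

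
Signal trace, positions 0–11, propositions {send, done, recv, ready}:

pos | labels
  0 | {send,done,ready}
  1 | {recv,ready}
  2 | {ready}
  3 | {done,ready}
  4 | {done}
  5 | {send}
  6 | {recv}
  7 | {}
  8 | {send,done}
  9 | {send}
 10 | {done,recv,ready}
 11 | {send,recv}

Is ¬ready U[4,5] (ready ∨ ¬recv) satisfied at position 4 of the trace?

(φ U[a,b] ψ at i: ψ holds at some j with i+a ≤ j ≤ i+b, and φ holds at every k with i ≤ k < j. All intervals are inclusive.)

Need some j in [8,9] with (ready ∨ ¬recv), and ¬ready at every k in [4,j-1].
  j=8: (ready ∨ ¬recv) holds; ¬ready holds at every k in [4,7] → satisfied.

Yes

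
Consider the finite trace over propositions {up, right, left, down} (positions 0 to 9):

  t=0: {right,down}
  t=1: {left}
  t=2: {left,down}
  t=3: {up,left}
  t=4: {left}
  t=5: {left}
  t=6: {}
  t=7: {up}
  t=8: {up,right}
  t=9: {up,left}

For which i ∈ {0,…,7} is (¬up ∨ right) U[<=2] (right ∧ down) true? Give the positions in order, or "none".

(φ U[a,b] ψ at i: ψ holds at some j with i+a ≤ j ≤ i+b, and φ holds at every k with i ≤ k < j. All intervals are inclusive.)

Evaluate at each i in [0,7]:
  i=0: ✓ (rhs at j=0)
  i=1: ✗ (no rhs in [1,3])
  i=2: ✗ (no rhs in [2,4])
  i=3: ✗ (no rhs in [3,5])
  i=4: ✗ (no rhs in [4,6])
  i=5: ✗ (no rhs in [5,7])
  i=6: ✗ (no rhs in [6,8])
  i=7: ✗ (no rhs in [7,9])

0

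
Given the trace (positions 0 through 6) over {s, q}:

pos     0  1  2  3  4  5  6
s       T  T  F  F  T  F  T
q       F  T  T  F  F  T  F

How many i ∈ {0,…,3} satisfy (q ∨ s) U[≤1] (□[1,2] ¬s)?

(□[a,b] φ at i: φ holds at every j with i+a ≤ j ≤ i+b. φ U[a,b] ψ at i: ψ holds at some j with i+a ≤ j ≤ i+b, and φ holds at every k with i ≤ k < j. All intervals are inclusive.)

2

Evaluate at each i in [0,3]:
  i=0: ✓ (rhs at j=1; lhs holds on [0,0])
  i=1: ✓ (rhs at j=1)
  i=2: ✗ (no rhs in [2,3])
  i=3: ✗ (no rhs in [3,4])
Positions where it holds: {0, 1} → 2.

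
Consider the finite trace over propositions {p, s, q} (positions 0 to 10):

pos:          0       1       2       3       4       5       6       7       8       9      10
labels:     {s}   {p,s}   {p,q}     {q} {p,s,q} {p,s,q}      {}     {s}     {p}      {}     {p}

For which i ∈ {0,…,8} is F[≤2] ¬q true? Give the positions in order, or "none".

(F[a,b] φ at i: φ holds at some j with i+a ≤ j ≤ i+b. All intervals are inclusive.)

Evaluate at each i in [0,8]:
  i=0: ✓ (witness j=0)
  i=1: ✓ (witness j=1)
  i=2: ✗ (none in [2,4])
  i=3: ✗ (none in [3,5])
  i=4: ✓ (witness j=6)
  i=5: ✓ (witness j=6)
  i=6: ✓ (witness j=6)
  i=7: ✓ (witness j=7)
  i=8: ✓ (witness j=8)

0, 1, 4, 5, 6, 7, 8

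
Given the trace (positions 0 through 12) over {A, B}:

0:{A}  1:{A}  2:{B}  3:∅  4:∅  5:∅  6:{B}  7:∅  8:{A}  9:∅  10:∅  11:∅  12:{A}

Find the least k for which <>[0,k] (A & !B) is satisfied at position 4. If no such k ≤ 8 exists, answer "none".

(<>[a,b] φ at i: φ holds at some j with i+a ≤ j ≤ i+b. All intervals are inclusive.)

4

Scan j = 4,5,… for (A & !B):
  j=4: fails
  j=5: fails
  j=6: fails
  j=7: fails
  j=8: holds
First hit at j=8, so smallest k = 8-4 = 4.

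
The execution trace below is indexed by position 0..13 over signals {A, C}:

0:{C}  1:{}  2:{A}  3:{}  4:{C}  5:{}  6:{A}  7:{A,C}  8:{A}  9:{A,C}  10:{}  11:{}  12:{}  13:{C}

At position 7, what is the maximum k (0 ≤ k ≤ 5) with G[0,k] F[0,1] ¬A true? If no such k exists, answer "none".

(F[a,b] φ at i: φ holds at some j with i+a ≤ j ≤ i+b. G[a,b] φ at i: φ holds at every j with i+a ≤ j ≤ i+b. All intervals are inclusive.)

F[0,1] ¬A must hold from j=7 onward; find where it first fails.
  j=7: fails → no k works.

none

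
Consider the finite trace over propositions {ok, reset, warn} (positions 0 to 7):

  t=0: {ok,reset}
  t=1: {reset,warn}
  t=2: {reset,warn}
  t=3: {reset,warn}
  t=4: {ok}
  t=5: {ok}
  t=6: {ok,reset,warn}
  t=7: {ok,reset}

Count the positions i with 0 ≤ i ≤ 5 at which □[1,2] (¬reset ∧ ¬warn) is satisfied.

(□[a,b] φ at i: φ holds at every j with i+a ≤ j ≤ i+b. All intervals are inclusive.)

1

Evaluate at each i in [0,5]:
  i=0: ✗ (fails at j=1)
  i=1: ✗ (fails at j=2)
  i=2: ✗ (fails at j=3)
  i=3: ✓ (all of [4,5])
  i=4: ✗ (fails at j=6)
  i=5: ✗ (fails at j=6)
Positions where it holds: {3} → 1.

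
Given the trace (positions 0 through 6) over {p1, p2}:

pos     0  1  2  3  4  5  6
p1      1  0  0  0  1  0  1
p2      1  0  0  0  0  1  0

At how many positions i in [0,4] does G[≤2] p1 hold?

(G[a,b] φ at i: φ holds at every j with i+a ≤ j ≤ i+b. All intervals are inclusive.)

0

Evaluate at each i in [0,4]:
  i=0: ✗ (fails at j=1)
  i=1: ✗ (fails at j=1)
  i=2: ✗ (fails at j=2)
  i=3: ✗ (fails at j=3)
  i=4: ✗ (fails at j=5)
Positions where it holds: {} → 0.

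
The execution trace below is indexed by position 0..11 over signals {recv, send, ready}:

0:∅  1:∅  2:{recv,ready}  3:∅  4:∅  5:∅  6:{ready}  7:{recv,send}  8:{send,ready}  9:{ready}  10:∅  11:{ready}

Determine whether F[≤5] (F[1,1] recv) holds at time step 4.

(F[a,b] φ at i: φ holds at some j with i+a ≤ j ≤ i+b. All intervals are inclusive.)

Holds

Check F[1,1] recv at each j in [4,9]:
  j=4: fails (none in [5,5])
  j=5: fails (none in [6,6])
  j=6: holds (witness at 7)
  j=7: fails (none in [8,8])
  j=8: fails (none in [9,9])
  j=9: fails (none in [10,10])
Found at j=6 → formula holds.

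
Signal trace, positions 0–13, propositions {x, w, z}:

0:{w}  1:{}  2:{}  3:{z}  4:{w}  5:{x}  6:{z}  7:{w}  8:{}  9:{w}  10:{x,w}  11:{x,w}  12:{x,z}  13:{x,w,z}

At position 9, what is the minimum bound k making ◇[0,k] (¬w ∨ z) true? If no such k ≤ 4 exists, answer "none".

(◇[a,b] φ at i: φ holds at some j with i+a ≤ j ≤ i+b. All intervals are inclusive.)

3

Scan j = 9,10,… for (¬w ∨ z):
  j=9: fails
  j=10: fails
  j=11: fails
  j=12: holds
First hit at j=12, so smallest k = 12-9 = 3.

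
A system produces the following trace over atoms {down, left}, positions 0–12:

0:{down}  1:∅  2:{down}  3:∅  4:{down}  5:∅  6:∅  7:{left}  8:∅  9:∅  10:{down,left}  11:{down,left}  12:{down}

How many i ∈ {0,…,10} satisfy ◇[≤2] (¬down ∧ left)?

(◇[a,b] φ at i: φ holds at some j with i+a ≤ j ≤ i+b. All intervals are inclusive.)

3

Evaluate at each i in [0,10]:
  i=0: ✗ (none in [0,2])
  i=1: ✗ (none in [1,3])
  i=2: ✗ (none in [2,4])
  i=3: ✗ (none in [3,5])
  i=4: ✗ (none in [4,6])
  i=5: ✓ (witness j=7)
  i=6: ✓ (witness j=7)
  i=7: ✓ (witness j=7)
  i=8: ✗ (none in [8,10])
  i=9: ✗ (none in [9,11])
  i=10: ✗ (none in [10,12])
Positions where it holds: {5, 6, 7} → 3.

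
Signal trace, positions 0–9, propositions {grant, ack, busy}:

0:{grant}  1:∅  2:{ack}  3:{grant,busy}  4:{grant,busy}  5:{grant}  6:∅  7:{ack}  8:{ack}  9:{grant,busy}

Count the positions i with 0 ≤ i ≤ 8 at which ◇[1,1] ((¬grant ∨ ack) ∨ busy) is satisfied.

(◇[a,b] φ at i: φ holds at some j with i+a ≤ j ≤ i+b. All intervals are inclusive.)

8

Evaluate at each i in [0,8]:
  i=0: ✓ (witness j=1)
  i=1: ✓ (witness j=2)
  i=2: ✓ (witness j=3)
  i=3: ✓ (witness j=4)
  i=4: ✗ (none in [5,5])
  i=5: ✓ (witness j=6)
  i=6: ✓ (witness j=7)
  i=7: ✓ (witness j=8)
  i=8: ✓ (witness j=9)
Positions where it holds: {0, 1, 2, 3, 5, 6, 7, 8} → 8.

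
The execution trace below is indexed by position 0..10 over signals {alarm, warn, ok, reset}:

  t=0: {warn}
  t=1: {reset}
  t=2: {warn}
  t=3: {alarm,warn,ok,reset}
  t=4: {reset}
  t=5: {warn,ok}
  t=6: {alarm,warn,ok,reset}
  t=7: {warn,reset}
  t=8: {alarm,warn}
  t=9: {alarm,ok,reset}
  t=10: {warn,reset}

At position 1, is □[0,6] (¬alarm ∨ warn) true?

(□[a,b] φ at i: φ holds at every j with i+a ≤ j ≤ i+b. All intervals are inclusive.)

Holds

Check (¬alarm ∨ warn) at every j in [1,7]:
  j=1: true
  j=2: true
  j=3: true
  j=4: true
  j=5: true
  j=6: true
  j=7: true
All positions satisfy it → formula holds.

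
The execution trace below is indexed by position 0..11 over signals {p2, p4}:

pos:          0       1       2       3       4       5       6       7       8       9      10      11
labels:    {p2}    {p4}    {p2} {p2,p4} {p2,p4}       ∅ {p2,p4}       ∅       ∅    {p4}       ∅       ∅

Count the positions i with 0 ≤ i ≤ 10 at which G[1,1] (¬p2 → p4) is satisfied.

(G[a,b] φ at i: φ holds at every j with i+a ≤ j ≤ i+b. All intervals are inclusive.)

6

Evaluate at each i in [0,10]:
  i=0: ✓ (all of [1,1])
  i=1: ✓ (all of [2,2])
  i=2: ✓ (all of [3,3])
  i=3: ✓ (all of [4,4])
  i=4: ✗ (fails at j=5)
  i=5: ✓ (all of [6,6])
  i=6: ✗ (fails at j=7)
  i=7: ✗ (fails at j=8)
  i=8: ✓ (all of [9,9])
  i=9: ✗ (fails at j=10)
  i=10: ✗ (fails at j=11)
Positions where it holds: {0, 1, 2, 3, 5, 8} → 6.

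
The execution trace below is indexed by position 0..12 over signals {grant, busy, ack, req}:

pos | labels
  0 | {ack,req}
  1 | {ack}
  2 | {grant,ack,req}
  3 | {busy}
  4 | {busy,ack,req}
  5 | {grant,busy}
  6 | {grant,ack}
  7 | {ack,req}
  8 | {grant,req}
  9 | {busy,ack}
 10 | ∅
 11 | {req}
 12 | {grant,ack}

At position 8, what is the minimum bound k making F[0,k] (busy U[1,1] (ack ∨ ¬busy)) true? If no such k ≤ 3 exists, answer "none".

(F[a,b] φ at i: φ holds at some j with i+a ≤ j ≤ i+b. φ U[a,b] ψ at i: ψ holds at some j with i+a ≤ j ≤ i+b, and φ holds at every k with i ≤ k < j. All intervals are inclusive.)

Scan j = 8,9,… for (busy U[1,1] (ack ∨ ¬busy)):
  j=8: fails
  j=9: holds
First hit at j=9, so smallest k = 9-8 = 1.

1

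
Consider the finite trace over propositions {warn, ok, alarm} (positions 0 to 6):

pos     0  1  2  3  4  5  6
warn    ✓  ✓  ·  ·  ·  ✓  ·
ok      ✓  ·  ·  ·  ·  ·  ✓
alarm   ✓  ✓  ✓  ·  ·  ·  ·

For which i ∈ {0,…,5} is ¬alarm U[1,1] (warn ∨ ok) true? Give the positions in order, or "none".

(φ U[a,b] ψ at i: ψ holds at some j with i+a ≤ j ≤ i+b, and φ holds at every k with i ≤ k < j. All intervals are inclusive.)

Evaluate at each i in [0,5]:
  i=0: ✗ (lhs fails at k=0 before rhs at j=1)
  i=1: ✗ (no rhs in [2,2])
  i=2: ✗ (no rhs in [3,3])
  i=3: ✗ (no rhs in [4,4])
  i=4: ✓ (rhs at j=5; lhs holds on [4,4])
  i=5: ✓ (rhs at j=6; lhs holds on [5,5])

4, 5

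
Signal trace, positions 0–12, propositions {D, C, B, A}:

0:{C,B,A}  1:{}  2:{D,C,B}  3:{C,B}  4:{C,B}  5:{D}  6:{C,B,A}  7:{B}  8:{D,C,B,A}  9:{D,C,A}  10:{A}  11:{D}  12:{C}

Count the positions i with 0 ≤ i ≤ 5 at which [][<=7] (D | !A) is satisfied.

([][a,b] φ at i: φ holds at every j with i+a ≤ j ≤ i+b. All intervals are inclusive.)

Evaluate at each i in [0,5]:
  i=0: ✗ (fails at j=0)
  i=1: ✗ (fails at j=6)
  i=2: ✗ (fails at j=6)
  i=3: ✗ (fails at j=6)
  i=4: ✗ (fails at j=6)
  i=5: ✗ (fails at j=6)
Positions where it holds: {} → 0.

0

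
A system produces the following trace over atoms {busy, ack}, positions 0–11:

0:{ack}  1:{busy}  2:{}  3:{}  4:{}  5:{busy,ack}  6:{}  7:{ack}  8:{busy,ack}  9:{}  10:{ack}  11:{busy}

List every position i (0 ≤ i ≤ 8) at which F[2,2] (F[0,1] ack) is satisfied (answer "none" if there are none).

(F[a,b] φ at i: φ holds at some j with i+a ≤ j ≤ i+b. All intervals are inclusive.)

2, 3, 4, 5, 6, 7, 8

Evaluate at each i in [0,8]:
  i=0: ✗ (none in [2,2])
  i=1: ✗ (none in [3,3])
  i=2: ✓ (witness j=4)
  i=3: ✓ (witness j=5)
  i=4: ✓ (witness j=6)
  i=5: ✓ (witness j=7)
  i=6: ✓ (witness j=8)
  i=7: ✓ (witness j=9)
  i=8: ✓ (witness j=10)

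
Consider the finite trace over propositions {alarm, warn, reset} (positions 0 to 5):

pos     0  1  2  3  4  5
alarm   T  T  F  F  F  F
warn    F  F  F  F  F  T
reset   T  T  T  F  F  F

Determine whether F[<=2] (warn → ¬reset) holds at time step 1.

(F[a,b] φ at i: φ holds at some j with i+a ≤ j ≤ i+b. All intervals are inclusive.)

True

Check (warn → ¬reset) at each j in [1,3]:
  j=1: true
  j=2: true
  j=3: true
Found at j=1 → formula holds.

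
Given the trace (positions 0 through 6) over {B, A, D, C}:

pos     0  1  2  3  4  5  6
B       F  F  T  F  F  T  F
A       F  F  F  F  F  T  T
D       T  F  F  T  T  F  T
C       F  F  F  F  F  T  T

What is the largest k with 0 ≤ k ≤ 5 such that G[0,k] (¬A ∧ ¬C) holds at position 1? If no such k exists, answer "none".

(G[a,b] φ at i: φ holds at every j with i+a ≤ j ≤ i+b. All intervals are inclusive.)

3

(¬A ∧ ¬C) must hold from j=1 onward; find where it first fails.
  j=1: holds
  j=2: holds
  j=3: holds
  j=4: holds
  j=5: fails
Holds on [1,4], so largest k = 3.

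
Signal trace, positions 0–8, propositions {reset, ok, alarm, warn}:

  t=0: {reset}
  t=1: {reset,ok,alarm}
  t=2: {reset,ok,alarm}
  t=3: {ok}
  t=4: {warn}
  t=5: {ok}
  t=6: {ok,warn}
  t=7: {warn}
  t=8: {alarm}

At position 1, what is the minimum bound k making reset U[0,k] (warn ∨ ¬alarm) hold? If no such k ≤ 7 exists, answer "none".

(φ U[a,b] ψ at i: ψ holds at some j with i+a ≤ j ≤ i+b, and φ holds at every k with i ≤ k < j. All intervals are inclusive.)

Need earliest j ≥ 1 with (warn ∨ ¬alarm), and reset at every k in [1,j-1].
  j=1: rhs fails.
  j=2: rhs fails.
  j=3: rhs holds; lhs holds on [1,2]. k = 2.

2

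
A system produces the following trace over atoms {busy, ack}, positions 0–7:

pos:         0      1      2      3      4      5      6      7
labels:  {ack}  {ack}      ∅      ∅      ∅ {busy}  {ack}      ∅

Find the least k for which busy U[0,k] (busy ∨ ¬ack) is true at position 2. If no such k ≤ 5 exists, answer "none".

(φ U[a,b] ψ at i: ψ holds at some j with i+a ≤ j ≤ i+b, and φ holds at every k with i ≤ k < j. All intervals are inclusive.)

0

Need earliest j ≥ 2 with (busy ∨ ¬ack), and busy at every k in [2,j-1].
  j=2: rhs holds (empty prefix). k = 0.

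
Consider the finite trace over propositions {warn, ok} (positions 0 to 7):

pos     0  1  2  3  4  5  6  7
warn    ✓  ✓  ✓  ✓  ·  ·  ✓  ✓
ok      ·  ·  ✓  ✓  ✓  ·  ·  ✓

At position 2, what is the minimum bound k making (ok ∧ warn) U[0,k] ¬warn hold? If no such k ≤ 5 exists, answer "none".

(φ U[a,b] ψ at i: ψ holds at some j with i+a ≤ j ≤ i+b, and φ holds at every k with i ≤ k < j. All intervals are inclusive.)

2

Need earliest j ≥ 2 with ¬warn, and (ok ∧ warn) at every k in [2,j-1].
  j=2: rhs fails.
  j=3: rhs fails.
  j=4: rhs holds; lhs holds on [2,3]. k = 2.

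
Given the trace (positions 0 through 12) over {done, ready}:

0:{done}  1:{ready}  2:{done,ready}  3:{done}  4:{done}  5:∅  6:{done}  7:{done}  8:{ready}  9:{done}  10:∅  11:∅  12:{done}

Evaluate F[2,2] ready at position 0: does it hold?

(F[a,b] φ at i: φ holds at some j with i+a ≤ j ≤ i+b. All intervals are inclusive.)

Yes

Check ready at each j in [2,2]:
  j=2: true
Found at j=2 → formula holds.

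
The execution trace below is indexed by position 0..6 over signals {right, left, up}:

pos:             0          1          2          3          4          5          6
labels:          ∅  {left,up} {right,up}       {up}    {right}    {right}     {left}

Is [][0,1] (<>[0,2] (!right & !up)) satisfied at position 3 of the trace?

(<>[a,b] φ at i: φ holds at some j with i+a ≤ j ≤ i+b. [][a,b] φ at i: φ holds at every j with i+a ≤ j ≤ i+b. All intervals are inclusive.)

False

Check <>[0,2] (!right & !up) at every j in [3,4]:
  j=3: fails (none in [3,5])
  j=4: holds (witness at 6)
Fails at j=3 → formula fails.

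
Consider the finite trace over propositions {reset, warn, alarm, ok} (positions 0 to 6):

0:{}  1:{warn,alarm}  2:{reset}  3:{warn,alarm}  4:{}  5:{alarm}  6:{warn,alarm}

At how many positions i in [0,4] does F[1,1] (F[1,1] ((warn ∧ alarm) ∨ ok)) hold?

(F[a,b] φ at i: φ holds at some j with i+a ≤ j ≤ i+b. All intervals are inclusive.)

Evaluate at each i in [0,4]:
  i=0: ✗ (none in [1,1])
  i=1: ✓ (witness j=2)
  i=2: ✗ (none in [3,3])
  i=3: ✗ (none in [4,4])
  i=4: ✓ (witness j=5)
Positions where it holds: {1, 4} → 2.

2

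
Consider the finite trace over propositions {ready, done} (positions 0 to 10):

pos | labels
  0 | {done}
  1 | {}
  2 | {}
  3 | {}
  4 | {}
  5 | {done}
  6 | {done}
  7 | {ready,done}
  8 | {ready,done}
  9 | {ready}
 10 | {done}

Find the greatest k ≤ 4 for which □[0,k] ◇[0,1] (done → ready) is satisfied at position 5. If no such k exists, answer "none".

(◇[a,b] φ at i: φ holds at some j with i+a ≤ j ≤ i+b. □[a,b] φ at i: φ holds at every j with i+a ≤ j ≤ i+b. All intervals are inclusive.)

◇[0,1] (done → ready) must hold from j=5 onward; find where it first fails.
  j=5: fails → no k works.

none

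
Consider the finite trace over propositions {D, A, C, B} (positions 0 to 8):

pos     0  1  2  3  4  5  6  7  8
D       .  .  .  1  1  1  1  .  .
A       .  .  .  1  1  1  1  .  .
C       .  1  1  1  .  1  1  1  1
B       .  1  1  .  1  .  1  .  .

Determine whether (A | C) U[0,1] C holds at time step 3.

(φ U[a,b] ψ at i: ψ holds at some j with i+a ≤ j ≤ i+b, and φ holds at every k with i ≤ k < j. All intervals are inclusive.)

Need some j in [3,4] with C, and (A | C) at every k in [3,j-1].
  j=3: C holds; no prefix to check → satisfied.

Yes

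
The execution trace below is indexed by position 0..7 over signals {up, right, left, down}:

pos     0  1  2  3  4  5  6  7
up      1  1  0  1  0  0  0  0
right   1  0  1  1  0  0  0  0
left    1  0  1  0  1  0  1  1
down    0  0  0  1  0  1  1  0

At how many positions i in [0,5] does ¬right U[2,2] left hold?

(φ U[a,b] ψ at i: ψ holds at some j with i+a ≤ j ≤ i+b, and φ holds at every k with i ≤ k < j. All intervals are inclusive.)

Evaluate at each i in [0,5]:
  i=0: ✗ (lhs fails at k=0 before rhs at j=2)
  i=1: ✗ (no rhs in [3,3])
  i=2: ✗ (lhs fails at k=2 before rhs at j=4)
  i=3: ✗ (no rhs in [5,5])
  i=4: ✓ (rhs at j=6; lhs holds on [4,5])
  i=5: ✓ (rhs at j=7; lhs holds on [5,6])
Positions where it holds: {4, 5} → 2.

2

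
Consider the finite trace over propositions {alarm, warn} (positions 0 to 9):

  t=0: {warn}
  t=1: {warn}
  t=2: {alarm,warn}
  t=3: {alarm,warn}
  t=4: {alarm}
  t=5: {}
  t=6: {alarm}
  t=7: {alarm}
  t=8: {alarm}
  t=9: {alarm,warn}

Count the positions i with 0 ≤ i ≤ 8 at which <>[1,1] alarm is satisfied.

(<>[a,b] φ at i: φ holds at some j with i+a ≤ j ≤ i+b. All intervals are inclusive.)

Evaluate at each i in [0,8]:
  i=0: ✗ (none in [1,1])
  i=1: ✓ (witness j=2)
  i=2: ✓ (witness j=3)
  i=3: ✓ (witness j=4)
  i=4: ✗ (none in [5,5])
  i=5: ✓ (witness j=6)
  i=6: ✓ (witness j=7)
  i=7: ✓ (witness j=8)
  i=8: ✓ (witness j=9)
Positions where it holds: {1, 2, 3, 5, 6, 7, 8} → 7.

7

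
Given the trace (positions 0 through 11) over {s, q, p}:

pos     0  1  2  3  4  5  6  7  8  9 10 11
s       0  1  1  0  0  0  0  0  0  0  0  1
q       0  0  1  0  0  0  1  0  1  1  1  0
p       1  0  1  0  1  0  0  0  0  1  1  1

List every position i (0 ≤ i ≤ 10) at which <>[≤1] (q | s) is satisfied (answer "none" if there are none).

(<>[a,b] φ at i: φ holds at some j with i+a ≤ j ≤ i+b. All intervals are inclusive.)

0, 1, 2, 5, 6, 7, 8, 9, 10

Evaluate at each i in [0,10]:
  i=0: ✓ (witness j=1)
  i=1: ✓ (witness j=1)
  i=2: ✓ (witness j=2)
  i=3: ✗ (none in [3,4])
  i=4: ✗ (none in [4,5])
  i=5: ✓ (witness j=6)
  i=6: ✓ (witness j=6)
  i=7: ✓ (witness j=8)
  i=8: ✓ (witness j=8)
  i=9: ✓ (witness j=9)
  i=10: ✓ (witness j=10)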